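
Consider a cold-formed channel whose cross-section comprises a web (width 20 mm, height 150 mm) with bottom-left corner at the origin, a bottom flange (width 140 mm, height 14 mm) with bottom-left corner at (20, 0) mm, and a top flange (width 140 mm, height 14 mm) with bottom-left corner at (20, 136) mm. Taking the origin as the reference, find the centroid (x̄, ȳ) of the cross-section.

x̄ = 55.32 mm, ȳ = 75.00 mm

web: A = 20 × 150 = 3000.00, centroid at (10.00, 75.00).
bottom flange: A = 140 × 14 = 1960.00, centroid at (90.00, 7.00).
top flange: A = 140 × 14 = 1960.00, centroid at (90.00, 143.00).
ΣA = 6920.00 mm², ΣAx̄ = 382800.00 mm³, ΣAȳ = 519000.00 mm³.
x̄ = 382800.00/6920.00 = 55.32 mm; ȳ = 519000.00/6920.00 = 75.00 mm.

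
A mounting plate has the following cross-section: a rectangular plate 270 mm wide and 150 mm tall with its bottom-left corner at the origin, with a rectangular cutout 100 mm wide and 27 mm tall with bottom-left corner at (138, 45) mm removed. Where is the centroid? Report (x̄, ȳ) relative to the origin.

Part | A | x̄ᵢ | ȳᵢ | A·x̄ᵢ | A·ȳᵢ
plate | 40500.00 | 135.00 | 75.00 | 5467500.00 | 3037500.00
hole | -2700.00 | 188.00 | 58.50 | -507600.00 | -157950.00
Σ | 37800.00 |  |  | 4959900.00 | 2879550.00
x̄ = 4959900.00 / 37800.00 = 131.21 mm
ȳ = 2879550.00 / 37800.00 = 76.18 mm

x̄ = 131.21 mm, ȳ = 76.18 mm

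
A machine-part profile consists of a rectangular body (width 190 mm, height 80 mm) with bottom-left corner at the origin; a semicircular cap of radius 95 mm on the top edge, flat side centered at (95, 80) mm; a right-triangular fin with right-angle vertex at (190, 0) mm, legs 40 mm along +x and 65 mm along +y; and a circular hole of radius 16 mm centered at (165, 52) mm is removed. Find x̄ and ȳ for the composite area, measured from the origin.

rectangular body: A = 190 × 80 = 15200.00, centroid at (95.00, 40.00).
semicircular top: A = ½π·95² = 14176.44, centroid at (95.00, 120.32).
triangular fin: A = ½·40·65 = 1300.00, centroid at (203.33, 21.67).
hole: A = −π·16² = -804.25, centroid at (165.00, 52.00).
ΣA = 29872.19 mm², ΣAx̄ = 2922393.96 mm³, ΣAȳ = 2300044.07 mm³.
x̄ = 2922393.96/29872.19 = 97.83 mm; ȳ = 2300044.07/29872.19 = 77.00 mm.

x̄ = 97.83 mm, ȳ = 77.00 mm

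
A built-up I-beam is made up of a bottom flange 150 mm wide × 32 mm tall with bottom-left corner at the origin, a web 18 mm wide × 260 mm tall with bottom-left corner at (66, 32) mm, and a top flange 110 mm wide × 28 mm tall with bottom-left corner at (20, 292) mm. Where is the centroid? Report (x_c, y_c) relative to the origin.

x_c = 75.00 mm, y_c = 141.52 mm

Part | A | x̄ᵢ | ȳᵢ | A·x̄ᵢ | A·ȳᵢ
bottom flange | 4800.00 | 75.00 | 16.00 | 360000.00 | 76800.00
web | 4680.00 | 75.00 | 162.00 | 351000.00 | 758160.00
top flange | 3080.00 | 75.00 | 306.00 | 231000.00 | 942480.00
Σ | 12560.00 |  |  | 942000.00 | 1777440.00
x_c = 942000.00 / 12560.00 = 75.00 mm
y_c = 1777440.00 / 12560.00 = 141.52 mm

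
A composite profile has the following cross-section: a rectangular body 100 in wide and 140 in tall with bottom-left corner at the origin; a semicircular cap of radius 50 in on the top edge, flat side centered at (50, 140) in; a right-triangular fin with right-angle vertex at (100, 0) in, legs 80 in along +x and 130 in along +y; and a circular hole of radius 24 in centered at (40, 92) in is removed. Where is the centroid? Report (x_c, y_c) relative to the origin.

rectangular body: A = 100 × 140 = 14000.00, centroid at (50.00, 70.00).
semicircular top: A = ½π·50² = 3926.99, centroid at (50.00, 161.22).
triangular fin: A = ½·80·130 = 5200.00, centroid at (126.67, 43.33).
hole: A = −π·24² = -1809.56, centroid at (40.00, 92.00).
ΣA = 21317.43 in², ΣAx_c = 1482633.91 in³, ΣAy_c = 1671966.10 in³.
x_c = 1482633.91/21317.43 = 69.55 in; y_c = 1671966.10/21317.43 = 78.43 in.

x_c = 69.55 in, y_c = 78.43 in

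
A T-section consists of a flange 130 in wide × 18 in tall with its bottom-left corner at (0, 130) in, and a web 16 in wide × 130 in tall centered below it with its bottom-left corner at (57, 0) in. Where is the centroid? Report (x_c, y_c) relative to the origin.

web: A = 16 × 130 = 2080.00, centroid at (65.00, 65.00).
flange: A = 130 × 18 = 2340.00, centroid at (65.00, 139.00).
ΣA = 4420.00 in²
ΣAx_c = (2080.00)(65.00) + (2340.00)(65.00) = 287300.00 in³
ΣAy_c = (2080.00)(65.00) + (2340.00)(139.00) = 460460.00 in³
x_c = 287300.00 / 4420.00 = 65.00 in
y_c = 460460.00 / 4420.00 = 104.18 in

x_c = 65.00 in, y_c = 104.18 in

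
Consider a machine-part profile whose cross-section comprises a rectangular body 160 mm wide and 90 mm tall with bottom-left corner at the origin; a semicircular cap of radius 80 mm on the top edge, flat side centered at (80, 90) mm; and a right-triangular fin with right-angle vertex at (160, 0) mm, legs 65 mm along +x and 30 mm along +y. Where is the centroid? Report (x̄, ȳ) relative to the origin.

Part | A | x̄ᵢ | ȳᵢ | A·x̄ᵢ | A·ȳᵢ
rectangular body | 14400.00 | 80.00 | 45.00 | 1152000.00 | 648000.00
semicircular top | 10053.10 | 80.00 | 123.95 | 804247.72 | 1246112.02
triangular fin | 975.00 | 181.67 | 10.00 | 177125.00 | 9750.00
Σ | 25428.10 |  |  | 2133372.72 | 1903862.02
x̄ = 2133372.72 / 25428.10 = 83.90 mm
ȳ = 1903862.02 / 25428.10 = 74.87 mm

x̄ = 83.90 mm, ȳ = 74.87 mm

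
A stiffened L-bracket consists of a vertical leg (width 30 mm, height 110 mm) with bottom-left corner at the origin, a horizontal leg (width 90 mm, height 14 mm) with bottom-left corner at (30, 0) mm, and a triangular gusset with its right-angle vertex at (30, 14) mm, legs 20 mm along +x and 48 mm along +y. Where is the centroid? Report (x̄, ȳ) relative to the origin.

x̄ = 32.06 mm, ȳ = 40.62 mm

vertical leg: A = 30 × 110 = 3300.00, centroid at (15.00, 55.00).
horizontal leg: A = 90 × 14 = 1260.00, centroid at (75.00, 7.00).
gusset: A = ½·20·48 = 480.00, centroid at (36.67, 30.00).
ΣA = 5040.00 mm², ΣAx̄ = 161600.00 mm³, ΣAȳ = 204720.00 mm³.
x̄ = 161600.00/5040.00 = 32.06 mm; ȳ = 204720.00/5040.00 = 40.62 mm.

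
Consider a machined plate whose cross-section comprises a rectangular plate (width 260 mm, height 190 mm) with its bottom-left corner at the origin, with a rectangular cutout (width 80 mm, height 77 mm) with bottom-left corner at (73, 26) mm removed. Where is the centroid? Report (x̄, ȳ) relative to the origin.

plate: A = 260 × 190 = 49400.00, centroid at (130.00, 95.00).
hole: A = −(80 × 77) = -6160.00, centroid at (113.00, 64.50).
ΣA = 43240.00 mm²
ΣAx̄ = (49400.00)(130.00) + (-6160.00)(113.00) = 5725920.00 mm³
ΣAȳ = (49400.00)(95.00) + (-6160.00)(64.50) = 4295680.00 mm³
x̄ = 5725920.00 / 43240.00 = 132.42 mm
ȳ = 4295680.00 / 43240.00 = 99.35 mm

x̄ = 132.42 mm, ȳ = 99.35 mm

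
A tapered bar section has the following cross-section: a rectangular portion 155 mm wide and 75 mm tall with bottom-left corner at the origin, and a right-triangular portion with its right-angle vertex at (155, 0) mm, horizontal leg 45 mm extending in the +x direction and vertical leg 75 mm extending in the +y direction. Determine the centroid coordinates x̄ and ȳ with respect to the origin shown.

x̄ = 89.23 mm, ȳ = 35.92 mm

rectangular portion: A = 155 × 75 = 11625.00, centroid at (77.50, 37.50).
triangular portion: A = ½·45·75 = 1687.50, centroid at (170.00, 25.00).
ΣA = 13312.50 mm², ΣAx̄ = 1187812.50 mm³, ΣAȳ = 478125.00 mm³.
x̄ = 1187812.50/13312.50 = 89.23 mm; ȳ = 478125.00/13312.50 = 35.92 mm.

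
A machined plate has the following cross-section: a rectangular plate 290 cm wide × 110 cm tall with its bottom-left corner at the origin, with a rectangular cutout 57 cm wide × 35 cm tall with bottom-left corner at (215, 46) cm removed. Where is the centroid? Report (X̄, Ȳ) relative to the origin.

plate: A = 290 × 110 = 31900.00, centroid at (145.00, 55.00).
hole: A = −(57 × 35) = -1995.00, centroid at (243.50, 63.50).
ΣA = 29905.00 cm², ΣAX̄ = 4139717.50 cm³, ΣAȲ = 1627817.50 cm³.
X̄ = 4139717.50/29905.00 = 138.43 cm; Ȳ = 1627817.50/29905.00 = 54.43 cm.

X̄ = 138.43 cm, Ȳ = 54.43 cm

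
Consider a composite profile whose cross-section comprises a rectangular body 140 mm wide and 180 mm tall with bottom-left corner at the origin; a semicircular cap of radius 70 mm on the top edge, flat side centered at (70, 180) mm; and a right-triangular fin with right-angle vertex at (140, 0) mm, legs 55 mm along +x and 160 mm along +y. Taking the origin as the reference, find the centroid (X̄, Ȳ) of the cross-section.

rectangular body: A = 140 × 180 = 25200.00, centroid at (70.00, 90.00).
semicircular top: A = ½π·70² = 7696.90, centroid at (70.00, 209.71).
triangular fin: A = ½·55·160 = 4400.00, centroid at (158.33, 53.33).
ΣA = 37296.90 mm², ΣAX̄ = 2999449.81 mm³, ΣAȲ = 4116775.69 mm³.
X̄ = 2999449.81/37296.90 = 80.42 mm; Ȳ = 4116775.69/37296.90 = 110.38 mm.

X̄ = 80.42 mm, Ȳ = 110.38 mm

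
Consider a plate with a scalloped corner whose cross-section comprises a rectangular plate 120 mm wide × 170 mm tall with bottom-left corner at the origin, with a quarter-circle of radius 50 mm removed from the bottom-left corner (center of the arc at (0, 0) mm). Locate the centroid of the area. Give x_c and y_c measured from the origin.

plate: A = 120 × 170 = 20400.00, centroid at (60.00, 85.00).
removed quarter-circle: A = −¼π·50² = -1963.50, centroid at (21.22, 21.22).
ΣA = 18436.50 mm²
ΣAx_c = (20400.00)(60.00) + (-1963.50)(21.22) = 1182333.33 mm³
ΣAy_c = (20400.00)(85.00) + (-1963.50)(21.22) = 1692333.33 mm³
x_c = 1182333.33 / 18436.50 = 64.13 mm
y_c = 1692333.33 / 18436.50 = 91.79 mm

x_c = 64.13 mm, y_c = 91.79 mm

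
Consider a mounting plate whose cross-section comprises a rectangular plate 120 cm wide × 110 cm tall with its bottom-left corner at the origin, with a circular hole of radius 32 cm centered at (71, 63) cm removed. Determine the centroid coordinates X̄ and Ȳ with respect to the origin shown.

X̄ = 56.46 cm, Ȳ = 52.42 cm

plate: A = 120 × 110 = 13200.00, centroid at (60.00, 55.00).
hole: A = −π·32² = -3216.99, centroid at (71.00, 63.00).
ΣA = 9983.01 cm²
ΣAX̄ = (13200.00)(60.00) + (-3216.99)(71.00) = 563593.65 cm³
ΣAȲ = (13200.00)(55.00) + (-3216.99)(63.00) = 523329.57 cm³
X̄ = 563593.65 / 9983.01 = 56.46 cm
Ȳ = 523329.57 / 9983.01 = 52.42 cm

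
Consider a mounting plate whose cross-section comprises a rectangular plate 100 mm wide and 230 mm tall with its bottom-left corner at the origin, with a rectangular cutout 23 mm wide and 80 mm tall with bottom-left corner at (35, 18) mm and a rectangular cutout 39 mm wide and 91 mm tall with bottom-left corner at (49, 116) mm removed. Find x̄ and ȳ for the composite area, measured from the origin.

x̄ = 46.64 mm, ȳ = 111.58 mm

plate: A = 100 × 230 = 23000.00, centroid at (50.00, 115.00).
hole 1: A = −(23 × 80) = -1840.00, centroid at (46.50, 58.00).
hole 2: A = −(39 × 91) = -3549.00, centroid at (68.50, 161.50).
ΣA = 17611.00 mm²
ΣAx̄ = (23000.00)(50.00) + (-1840.00)(46.50) + (-3549.00)(68.50) = 821333.50 mm³
ΣAȳ = (23000.00)(115.00) + (-1840.00)(58.00) + (-3549.00)(161.50) = 1965116.50 mm³
x̄ = 821333.50 / 17611.00 = 46.64 mm
ȳ = 1965116.50 / 17611.00 = 111.58 mm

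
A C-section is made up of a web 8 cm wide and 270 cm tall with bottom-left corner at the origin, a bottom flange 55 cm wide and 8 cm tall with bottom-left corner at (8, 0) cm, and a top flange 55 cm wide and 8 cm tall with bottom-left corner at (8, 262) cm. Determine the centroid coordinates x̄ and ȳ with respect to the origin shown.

web: A = 8 × 270 = 2160.00, centroid at (4.00, 135.00).
bottom flange: A = 55 × 8 = 440.00, centroid at (35.50, 4.00).
top flange: A = 55 × 8 = 440.00, centroid at (35.50, 266.00).
ΣA = 3040.00 cm²
ΣAx̄ = (2160.00)(4.00) + (440.00)(35.50) + (440.00)(35.50) = 39880.00 cm³
ΣAȳ = (2160.00)(135.00) + (440.00)(4.00) + (440.00)(266.00) = 410400.00 cm³
x̄ = 39880.00 / 3040.00 = 13.12 cm
ȳ = 410400.00 / 3040.00 = 135.00 cm

x̄ = 13.12 cm, ȳ = 135.00 cm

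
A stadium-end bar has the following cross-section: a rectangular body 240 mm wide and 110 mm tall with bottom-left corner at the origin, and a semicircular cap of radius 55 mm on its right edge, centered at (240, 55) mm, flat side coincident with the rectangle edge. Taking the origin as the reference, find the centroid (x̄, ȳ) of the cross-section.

rectangular body: A = 240 × 110 = 26400.00, centroid at (120.00, 55.00).
semicircular end: A = ½π·55² = 4751.66, centroid at (263.34, 55.00).
ΣA = 31151.66 mm², ΣAx̄ = 4419314.80 mm³, ΣAȳ = 1713341.24 mm³.
x̄ = 4419314.80/31151.66 = 141.86 mm; ȳ = 1713341.24/31151.66 = 55.00 mm.

x̄ = 141.86 mm, ȳ = 55.00 mm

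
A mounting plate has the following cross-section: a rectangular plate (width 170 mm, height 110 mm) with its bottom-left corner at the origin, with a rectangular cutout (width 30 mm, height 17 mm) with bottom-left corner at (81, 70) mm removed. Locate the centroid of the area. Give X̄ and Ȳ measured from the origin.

plate: A = 170 × 110 = 18700.00, centroid at (85.00, 55.00).
hole: A = −(30 × 17) = -510.00, centroid at (96.00, 78.50).
ΣA = 18190.00 mm²
ΣAX̄ = (18700.00)(85.00) + (-510.00)(96.00) = 1540540.00 mm³
ΣAȲ = (18700.00)(55.00) + (-510.00)(78.50) = 988465.00 mm³
X̄ = 1540540.00 / 18190.00 = 84.69 mm
Ȳ = 988465.00 / 18190.00 = 54.34 mm

X̄ = 84.69 mm, Ȳ = 54.34 mm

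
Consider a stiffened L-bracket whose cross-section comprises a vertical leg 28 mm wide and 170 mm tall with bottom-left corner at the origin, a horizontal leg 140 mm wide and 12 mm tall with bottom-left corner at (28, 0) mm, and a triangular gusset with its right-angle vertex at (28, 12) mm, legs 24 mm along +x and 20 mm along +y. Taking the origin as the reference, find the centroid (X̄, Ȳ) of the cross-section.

vertical leg: A = 28 × 170 = 4760.00, centroid at (14.00, 85.00).
horizontal leg: A = 140 × 12 = 1680.00, centroid at (98.00, 6.00).
gusset: A = ½·24·20 = 240.00, centroid at (36.00, 18.67).
ΣA = 6680.00 mm²
ΣAX̄ = (4760.00)(14.00) + (1680.00)(98.00) + (240.00)(36.00) = 239920.00 mm³
ΣAȲ = (4760.00)(85.00) + (1680.00)(6.00) + (240.00)(18.67) = 419160.00 mm³
X̄ = 239920.00 / 6680.00 = 35.92 mm
Ȳ = 419160.00 / 6680.00 = 62.75 mm

X̄ = 35.92 mm, Ȳ = 62.75 mm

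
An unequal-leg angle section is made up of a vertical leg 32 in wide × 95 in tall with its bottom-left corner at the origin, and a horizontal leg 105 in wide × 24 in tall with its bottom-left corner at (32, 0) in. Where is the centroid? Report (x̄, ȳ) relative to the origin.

vertical leg: A = 32 × 95 = 3040.00, centroid at (16.00, 47.50).
horizontal leg: A = 105 × 24 = 2520.00, centroid at (84.50, 12.00).
ΣA = 5560.00 in², ΣAx̄ = 261580.00 in³, ΣAȳ = 174640.00 in³.
x̄ = 261580.00/5560.00 = 47.05 in; ȳ = 174640.00/5560.00 = 31.41 in.

x̄ = 47.05 in, ȳ = 31.41 in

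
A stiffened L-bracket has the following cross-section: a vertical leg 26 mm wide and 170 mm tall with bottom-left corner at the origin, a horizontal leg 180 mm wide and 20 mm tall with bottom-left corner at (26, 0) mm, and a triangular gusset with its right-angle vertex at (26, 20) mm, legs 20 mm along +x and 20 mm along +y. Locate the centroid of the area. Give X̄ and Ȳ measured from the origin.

Part | A | x̄ᵢ | ȳᵢ | A·x̄ᵢ | A·ȳᵢ
vertical leg | 4420.00 | 13.00 | 85.00 | 57460.00 | 375700.00
horizontal leg | 3600.00 | 116.00 | 10.00 | 417600.00 | 36000.00
gusset | 200.00 | 32.67 | 26.67 | 6533.33 | 5333.33
Σ | 8220.00 |  |  | 481593.33 | 417033.33
X̄ = 481593.33 / 8220.00 = 58.59 mm
Ȳ = 417033.33 / 8220.00 = 50.73 mm

X̄ = 58.59 mm, Ȳ = 50.73 mm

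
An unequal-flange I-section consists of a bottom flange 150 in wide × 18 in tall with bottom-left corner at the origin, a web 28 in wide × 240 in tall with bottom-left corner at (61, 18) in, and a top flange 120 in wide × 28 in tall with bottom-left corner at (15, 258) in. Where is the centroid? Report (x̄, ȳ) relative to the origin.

bottom flange: A = 150 × 18 = 2700.00, centroid at (75.00, 9.00).
web: A = 28 × 240 = 6720.00, centroid at (75.00, 138.00).
top flange: A = 120 × 28 = 3360.00, centroid at (75.00, 272.00).
ΣA = 12780.00 in²
ΣAx̄ = (2700.00)(75.00) + (6720.00)(75.00) + (3360.00)(75.00) = 958500.00 in³
ΣAȳ = (2700.00)(9.00) + (6720.00)(138.00) + (3360.00)(272.00) = 1865580.00 in³
x̄ = 958500.00 / 12780.00 = 75.00 in
ȳ = 1865580.00 / 12780.00 = 145.98 in

x̄ = 75.00 in, ȳ = 145.98 in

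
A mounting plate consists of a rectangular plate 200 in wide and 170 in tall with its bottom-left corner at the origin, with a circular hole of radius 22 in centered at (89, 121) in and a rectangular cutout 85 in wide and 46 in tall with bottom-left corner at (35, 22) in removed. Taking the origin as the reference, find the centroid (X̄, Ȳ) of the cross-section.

plate: A = 200 × 170 = 34000.00, centroid at (100.00, 85.00).
hole 1: A = −π·22² = -1520.53, centroid at (89.00, 121.00).
hole 2: A = −(85 × 46) = -3910.00, centroid at (77.50, 45.00).
ΣA = 28569.47 in², ΣAX̄ = 2961647.75 in³, ΣAȲ = 2530065.77 in³.
X̄ = 2961647.75/28569.47 = 103.66 in; Ȳ = 2530065.77/28569.47 = 88.56 in.

X̄ = 103.66 in, Ȳ = 88.56 in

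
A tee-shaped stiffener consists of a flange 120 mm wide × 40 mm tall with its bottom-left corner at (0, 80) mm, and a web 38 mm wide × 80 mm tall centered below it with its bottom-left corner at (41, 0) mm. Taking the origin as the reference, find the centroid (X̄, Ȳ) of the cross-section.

X̄ = 60.00 mm, Ȳ = 76.73 mm

web: A = 38 × 80 = 3040.00, centroid at (60.00, 40.00).
flange: A = 120 × 40 = 4800.00, centroid at (60.00, 100.00).
ΣA = 7840.00 mm²
ΣAX̄ = (3040.00)(60.00) + (4800.00)(60.00) = 470400.00 mm³
ΣAȲ = (3040.00)(40.00) + (4800.00)(100.00) = 601600.00 mm³
X̄ = 470400.00 / 7840.00 = 60.00 mm
Ȳ = 601600.00 / 7840.00 = 76.73 mm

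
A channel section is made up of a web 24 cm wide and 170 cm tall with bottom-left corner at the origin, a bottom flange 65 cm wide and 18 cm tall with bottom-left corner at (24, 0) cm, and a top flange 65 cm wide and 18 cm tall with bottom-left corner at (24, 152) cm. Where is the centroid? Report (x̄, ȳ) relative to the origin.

web: A = 24 × 170 = 4080.00, centroid at (12.00, 85.00).
bottom flange: A = 65 × 18 = 1170.00, centroid at (56.50, 9.00).
top flange: A = 65 × 18 = 1170.00, centroid at (56.50, 161.00).
ΣA = 6420.00 cm²
ΣAx̄ = (4080.00)(12.00) + (1170.00)(56.50) + (1170.00)(56.50) = 181170.00 cm³
ΣAȳ = (4080.00)(85.00) + (1170.00)(9.00) + (1170.00)(161.00) = 545700.00 cm³
x̄ = 181170.00 / 6420.00 = 28.22 cm
ȳ = 545700.00 / 6420.00 = 85.00 cm

x̄ = 28.22 cm, ȳ = 85.00 cm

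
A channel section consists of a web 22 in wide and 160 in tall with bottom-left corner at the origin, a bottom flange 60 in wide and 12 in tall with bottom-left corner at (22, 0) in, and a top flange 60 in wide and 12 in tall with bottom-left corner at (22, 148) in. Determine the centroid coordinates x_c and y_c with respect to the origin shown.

web: A = 22 × 160 = 3520.00, centroid at (11.00, 80.00).
bottom flange: A = 60 × 12 = 720.00, centroid at (52.00, 6.00).
top flange: A = 60 × 12 = 720.00, centroid at (52.00, 154.00).
ΣA = 4960.00 in², ΣAx_c = 113600.00 in³, ΣAy_c = 396800.00 in³.
x_c = 113600.00/4960.00 = 22.90 in; y_c = 396800.00/4960.00 = 80.00 in.

x_c = 22.90 in, y_c = 80.00 in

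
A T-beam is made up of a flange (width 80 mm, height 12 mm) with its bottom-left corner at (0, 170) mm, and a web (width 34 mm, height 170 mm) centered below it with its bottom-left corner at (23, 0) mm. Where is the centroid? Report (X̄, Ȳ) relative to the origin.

web: A = 34 × 170 = 5780.00, centroid at (40.00, 85.00).
flange: A = 80 × 12 = 960.00, centroid at (40.00, 176.00).
ΣA = 6740.00 mm², ΣAX̄ = 269600.00 mm³, ΣAȲ = 660260.00 mm³.
X̄ = 269600.00/6740.00 = 40.00 mm; Ȳ = 660260.00/6740.00 = 97.96 mm.

X̄ = 40.00 mm, Ȳ = 97.96 mm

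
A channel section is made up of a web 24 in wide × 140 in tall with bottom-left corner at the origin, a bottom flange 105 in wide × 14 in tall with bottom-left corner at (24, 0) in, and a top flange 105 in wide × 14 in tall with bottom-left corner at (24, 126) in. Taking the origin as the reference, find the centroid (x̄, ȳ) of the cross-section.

x̄ = 42.10 in, ȳ = 70.00 in

web: A = 24 × 140 = 3360.00, centroid at (12.00, 70.00).
bottom flange: A = 105 × 14 = 1470.00, centroid at (76.50, 7.00).
top flange: A = 105 × 14 = 1470.00, centroid at (76.50, 133.00).
ΣA = 6300.00 in²
ΣAx̄ = (3360.00)(12.00) + (1470.00)(76.50) + (1470.00)(76.50) = 265230.00 in³
ΣAȳ = (3360.00)(70.00) + (1470.00)(7.00) + (1470.00)(133.00) = 441000.00 in³
x̄ = 265230.00 / 6300.00 = 42.10 in
ȳ = 441000.00 / 6300.00 = 70.00 in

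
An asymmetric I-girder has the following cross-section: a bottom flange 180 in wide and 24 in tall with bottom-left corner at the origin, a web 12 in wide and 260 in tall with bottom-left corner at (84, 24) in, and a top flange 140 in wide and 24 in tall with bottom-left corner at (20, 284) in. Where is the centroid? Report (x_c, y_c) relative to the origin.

bottom flange: A = 180 × 24 = 4320.00, centroid at (90.00, 12.00).
web: A = 12 × 260 = 3120.00, centroid at (90.00, 154.00).
top flange: A = 140 × 24 = 3360.00, centroid at (90.00, 296.00).
ΣA = 10800.00 in²
ΣAx_c = (4320.00)(90.00) + (3120.00)(90.00) + (3360.00)(90.00) = 972000.00 in³
ΣAy_c = (4320.00)(12.00) + (3120.00)(154.00) + (3360.00)(296.00) = 1526880.00 in³
x_c = 972000.00 / 10800.00 = 90.00 in
y_c = 1526880.00 / 10800.00 = 141.38 in

x_c = 90.00 in, y_c = 141.38 in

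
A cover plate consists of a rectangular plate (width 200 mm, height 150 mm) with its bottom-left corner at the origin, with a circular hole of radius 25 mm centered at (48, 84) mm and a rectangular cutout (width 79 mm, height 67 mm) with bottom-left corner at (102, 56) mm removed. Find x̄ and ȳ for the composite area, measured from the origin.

x̄ = 94.83 mm, ȳ = 70.85 mm

Part | A | x̄ᵢ | ȳᵢ | A·x̄ᵢ | A·ȳᵢ
plate | 30000.00 | 100.00 | 75.00 | 3000000.00 | 2250000.00
hole 1 | -1963.50 | 48.00 | 84.00 | -94247.78 | -164933.61
hole 2 | -5293.00 | 141.50 | 89.50 | -748959.50 | -473723.50
Σ | 22743.50 |  |  | 2156792.72 | 1611342.89
x̄ = 2156792.72 / 22743.50 = 94.83 mm
ȳ = 1611342.89 / 22743.50 = 70.85 mm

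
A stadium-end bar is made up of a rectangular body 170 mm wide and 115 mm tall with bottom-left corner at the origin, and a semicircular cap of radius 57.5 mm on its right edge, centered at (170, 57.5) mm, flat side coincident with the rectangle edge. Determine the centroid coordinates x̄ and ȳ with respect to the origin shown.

x̄ = 107.96 mm, ȳ = 57.50 mm

Part | A | x̄ᵢ | ȳᵢ | A·x̄ᵢ | A·ȳᵢ
rectangular body | 19550.00 | 85.00 | 57.50 | 1661750.00 | 1124125.00
semicircular end | 5193.45 | 194.40 | 57.50 | 1009625.29 | 298623.11
Σ | 24743.45 |  |  | 2671375.29 | 1422748.11
x̄ = 2671375.29 / 24743.45 = 107.96 mm
ȳ = 1422748.11 / 24743.45 = 57.50 mm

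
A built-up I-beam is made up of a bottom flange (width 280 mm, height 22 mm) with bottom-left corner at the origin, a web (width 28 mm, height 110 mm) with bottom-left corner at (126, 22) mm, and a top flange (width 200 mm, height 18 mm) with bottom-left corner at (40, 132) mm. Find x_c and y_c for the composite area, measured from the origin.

Part | A | x̄ᵢ | ȳᵢ | A·x̄ᵢ | A·ȳᵢ
bottom flange | 6160.00 | 140.00 | 11.00 | 862400.00 | 67760.00
web | 3080.00 | 140.00 | 77.00 | 431200.00 | 237160.00
top flange | 3600.00 | 140.00 | 141.00 | 504000.00 | 507600.00
Σ | 12840.00 |  |  | 1797600.00 | 812520.00
x_c = 1797600.00 / 12840.00 = 140.00 mm
y_c = 812520.00 / 12840.00 = 63.28 mm

x_c = 140.00 mm, y_c = 63.28 mm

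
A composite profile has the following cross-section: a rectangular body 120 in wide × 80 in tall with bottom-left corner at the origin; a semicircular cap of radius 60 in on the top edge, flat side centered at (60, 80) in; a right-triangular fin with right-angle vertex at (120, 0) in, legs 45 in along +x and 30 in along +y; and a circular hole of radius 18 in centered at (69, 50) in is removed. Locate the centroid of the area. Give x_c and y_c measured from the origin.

Part | A | x̄ᵢ | ȳᵢ | A·x̄ᵢ | A·ȳᵢ
rectangular body | 9600.00 | 60.00 | 40.00 | 576000.00 | 384000.00
semicircular top | 5654.87 | 60.00 | 105.46 | 339292.01 | 596389.34
triangular fin | 675.00 | 135.00 | 10.00 | 91125.00 | 6750.00
hole | -1017.88 | 69.00 | 50.00 | -70233.45 | -50893.80
Σ | 14911.99 |  |  | 936183.56 | 936245.54
x_c = 936183.56 / 14911.99 = 62.78 in
y_c = 936245.54 / 14911.99 = 62.78 in

x_c = 62.78 in, y_c = 62.78 in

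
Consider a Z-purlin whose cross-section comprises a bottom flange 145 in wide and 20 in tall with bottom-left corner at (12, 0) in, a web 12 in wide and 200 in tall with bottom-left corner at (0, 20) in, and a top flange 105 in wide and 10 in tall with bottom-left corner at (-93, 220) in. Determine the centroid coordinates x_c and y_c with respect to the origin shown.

x_c = 34.16 in, y_c = 87.13 in

bottom flange: A = 145 × 20 = 2900.00, centroid at (84.50, 10.00).
web: A = 12 × 200 = 2400.00, centroid at (6.00, 120.00).
top flange: A = 105 × 10 = 1050.00, centroid at (-40.50, 225.00).
ΣA = 6350.00 in², ΣAx_c = 216925.00 in³, ΣAy_c = 553250.00 in³.
x_c = 216925.00/6350.00 = 34.16 in; y_c = 553250.00/6350.00 = 87.13 in.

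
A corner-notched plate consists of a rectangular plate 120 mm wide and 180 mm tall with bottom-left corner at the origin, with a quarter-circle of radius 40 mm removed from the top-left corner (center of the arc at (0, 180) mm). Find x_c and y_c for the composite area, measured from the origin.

x_c = 62.66 mm, y_c = 85.49 mm

plate: A = 120 × 180 = 21600.00, centroid at (60.00, 90.00).
removed quarter-circle: A = −¼π·40² = -1256.64, centroid at (16.98, 163.02).
ΣA = 20343.36 mm², ΣAx_c = 1274666.67 mm³, ΣAy_c = 1739138.66 mm³.
x_c = 1274666.67/20343.36 = 62.66 mm; y_c = 1739138.66/20343.36 = 85.49 mm.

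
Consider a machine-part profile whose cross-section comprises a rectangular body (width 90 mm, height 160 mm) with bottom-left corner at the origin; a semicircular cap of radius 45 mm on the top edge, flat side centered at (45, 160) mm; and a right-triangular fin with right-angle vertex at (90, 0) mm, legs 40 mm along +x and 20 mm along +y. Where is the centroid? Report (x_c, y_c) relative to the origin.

x_c = 46.30 mm, y_c = 95.90 mm

rectangular body: A = 90 × 160 = 14400.00, centroid at (45.00, 80.00).
semicircular top: A = ½π·45² = 3180.86, centroid at (45.00, 179.10).
triangular fin: A = ½·40·20 = 400.00, centroid at (103.33, 6.67).
ΣA = 17980.86 mm²
ΣAx_c = (14400.00)(45.00) + (3180.86)(45.00) + (400.00)(103.33) = 832472.15 mm³
ΣAy_c = (14400.00)(80.00) + (3180.86)(179.10) + (400.00)(6.67) = 1724354.68 mm³
x_c = 832472.15 / 17980.86 = 46.30 mm
y_c = 1724354.68 / 17980.86 = 95.90 mm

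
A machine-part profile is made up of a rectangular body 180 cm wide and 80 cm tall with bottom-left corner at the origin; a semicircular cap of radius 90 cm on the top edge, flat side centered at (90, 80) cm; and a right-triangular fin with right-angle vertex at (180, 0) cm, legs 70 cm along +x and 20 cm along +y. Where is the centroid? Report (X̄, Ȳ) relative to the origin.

X̄ = 92.85 cm, Ȳ = 74.92 cm

rectangular body: A = 180 × 80 = 14400.00, centroid at (90.00, 40.00).
semicircular top: A = ½π·90² = 12723.45, centroid at (90.00, 118.20).
triangular fin: A = ½·70·20 = 700.00, centroid at (203.33, 6.67).
ΣA = 27823.45 cm²
ΣAX̄ = (14400.00)(90.00) + (12723.45)(90.00) + (700.00)(203.33) = 2583443.86 cm³
ΣAȲ = (14400.00)(40.00) + (12723.45)(118.20) + (700.00)(6.67) = 2084542.69 cm³
X̄ = 2583443.86 / 27823.45 = 92.85 cm
Ȳ = 2084542.69 / 27823.45 = 74.92 cm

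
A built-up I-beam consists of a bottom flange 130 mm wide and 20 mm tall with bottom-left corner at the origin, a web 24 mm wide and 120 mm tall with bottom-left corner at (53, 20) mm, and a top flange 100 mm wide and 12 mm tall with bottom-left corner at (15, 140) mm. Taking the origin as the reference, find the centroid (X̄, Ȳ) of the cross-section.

X̄ = 65.00 mm, Ȳ = 64.61 mm

bottom flange: A = 130 × 20 = 2600.00, centroid at (65.00, 10.00).
web: A = 24 × 120 = 2880.00, centroid at (65.00, 80.00).
top flange: A = 100 × 12 = 1200.00, centroid at (65.00, 146.00).
ΣA = 6680.00 mm², ΣAX̄ = 434200.00 mm³, ΣAȲ = 431600.00 mm³.
X̄ = 434200.00/6680.00 = 65.00 mm; Ȳ = 431600.00/6680.00 = 64.61 mm.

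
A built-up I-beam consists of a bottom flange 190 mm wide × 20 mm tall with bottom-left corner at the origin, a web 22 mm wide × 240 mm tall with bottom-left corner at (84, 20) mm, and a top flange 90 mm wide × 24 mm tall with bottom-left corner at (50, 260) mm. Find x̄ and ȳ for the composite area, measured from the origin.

Part | A | x̄ᵢ | ȳᵢ | A·x̄ᵢ | A·ȳᵢ
bottom flange | 3800.00 | 95.00 | 10.00 | 361000.00 | 38000.00
web | 5280.00 | 95.00 | 140.00 | 501600.00 | 739200.00
top flange | 2160.00 | 95.00 | 272.00 | 205200.00 | 587520.00
Σ | 11240.00 |  |  | 1067800.00 | 1364720.00
x̄ = 1067800.00 / 11240.00 = 95.00 mm
ȳ = 1364720.00 / 11240.00 = 121.42 mm

x̄ = 95.00 mm, ȳ = 121.42 mm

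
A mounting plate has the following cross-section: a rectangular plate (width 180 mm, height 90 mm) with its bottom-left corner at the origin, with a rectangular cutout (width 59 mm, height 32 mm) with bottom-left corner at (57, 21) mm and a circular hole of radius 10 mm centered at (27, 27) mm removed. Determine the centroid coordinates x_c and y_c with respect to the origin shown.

Part | A | x̄ᵢ | ȳᵢ | A·x̄ᵢ | A·ȳᵢ
plate | 16200.00 | 90.00 | 45.00 | 1458000.00 | 729000.00
hole 1 | -1888.00 | 86.50 | 37.00 | -163312.00 | -69856.00
hole 2 | -314.16 | 27.00 | 27.00 | -8482.30 | -8482.30
Σ | 13997.84 |  |  | 1286205.70 | 650661.70
x_c = 1286205.70 / 13997.84 = 91.89 mm
y_c = 650661.70 / 13997.84 = 46.48 mm

x_c = 91.89 mm, y_c = 46.48 mm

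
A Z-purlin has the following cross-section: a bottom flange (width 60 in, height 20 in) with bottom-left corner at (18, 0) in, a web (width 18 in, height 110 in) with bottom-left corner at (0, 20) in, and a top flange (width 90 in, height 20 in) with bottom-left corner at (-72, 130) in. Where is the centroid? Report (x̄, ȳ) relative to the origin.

x̄ = 5.39 in, ȳ = 82.83 in

bottom flange: A = 60 × 20 = 1200.00, centroid at (48.00, 10.00).
web: A = 18 × 110 = 1980.00, centroid at (9.00, 75.00).
top flange: A = 90 × 20 = 1800.00, centroid at (-27.00, 140.00).
ΣA = 4980.00 in², ΣAx̄ = 26820.00 in³, ΣAȳ = 412500.00 in³.
x̄ = 26820.00/4980.00 = 5.39 in; ȳ = 412500.00/4980.00 = 82.83 in.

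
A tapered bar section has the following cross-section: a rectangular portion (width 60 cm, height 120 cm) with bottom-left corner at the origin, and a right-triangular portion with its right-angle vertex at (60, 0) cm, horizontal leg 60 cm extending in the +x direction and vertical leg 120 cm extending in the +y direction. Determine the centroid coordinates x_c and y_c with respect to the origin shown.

rectangular portion: A = 60 × 120 = 7200.00, centroid at (30.00, 60.00).
triangular portion: A = ½·60·120 = 3600.00, centroid at (80.00, 40.00).
ΣA = 10800.00 cm², ΣAx_c = 504000.00 cm³, ΣAy_c = 576000.00 cm³.
x_c = 504000.00/10800.00 = 46.67 cm; y_c = 576000.00/10800.00 = 53.33 cm.

x_c = 46.67 cm, y_c = 53.33 cm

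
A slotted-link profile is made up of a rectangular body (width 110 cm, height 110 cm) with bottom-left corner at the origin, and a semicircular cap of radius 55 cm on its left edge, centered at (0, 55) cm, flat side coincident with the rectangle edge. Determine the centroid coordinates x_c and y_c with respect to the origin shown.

rectangular body: A = 110 × 110 = 12100.00, centroid at (55.00, 55.00).
semicircular end: A = ½π·55² = 4751.66, centroid at (-23.34, 55.00).
ΣA = 16851.66 cm²
ΣAx_c = (12100.00)(55.00) + (4751.66)(-23.34) = 554583.33 cm³
ΣAy_c = (12100.00)(55.00) + (4751.66)(55.00) = 926841.24 cm³
x_c = 554583.33 / 16851.66 = 32.91 cm
y_c = 926841.24 / 16851.66 = 55.00 cm

x_c = 32.91 cm, y_c = 55.00 cm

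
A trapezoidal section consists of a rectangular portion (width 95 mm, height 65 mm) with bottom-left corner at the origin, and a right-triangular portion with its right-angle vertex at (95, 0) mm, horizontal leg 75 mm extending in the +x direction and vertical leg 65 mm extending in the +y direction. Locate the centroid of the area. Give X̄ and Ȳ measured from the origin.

X̄ = 68.02 mm, Ȳ = 29.43 mm

rectangular portion: A = 95 × 65 = 6175.00, centroid at (47.50, 32.50).
triangular portion: A = ½·75·65 = 2437.50, centroid at (120.00, 21.67).
ΣA = 8612.50 mm², ΣAX̄ = 585812.50 mm³, ΣAȲ = 253500.00 mm³.
X̄ = 585812.50/8612.50 = 68.02 mm; Ȳ = 253500.00/8612.50 = 29.43 mm.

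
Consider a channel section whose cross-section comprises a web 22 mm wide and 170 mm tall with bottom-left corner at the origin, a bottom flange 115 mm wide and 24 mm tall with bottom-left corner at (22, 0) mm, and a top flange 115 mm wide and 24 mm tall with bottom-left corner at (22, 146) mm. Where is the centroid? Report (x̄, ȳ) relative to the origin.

x̄ = 51.83 mm, ȳ = 85.00 mm

Part | A | x̄ᵢ | ȳᵢ | A·x̄ᵢ | A·ȳᵢ
web | 3740.00 | 11.00 | 85.00 | 41140.00 | 317900.00
bottom flange | 2760.00 | 79.50 | 12.00 | 219420.00 | 33120.00
top flange | 2760.00 | 79.50 | 158.00 | 219420.00 | 436080.00
Σ | 9260.00 |  |  | 479980.00 | 787100.00
x̄ = 479980.00 / 9260.00 = 51.83 mm
ȳ = 787100.00 / 9260.00 = 85.00 mm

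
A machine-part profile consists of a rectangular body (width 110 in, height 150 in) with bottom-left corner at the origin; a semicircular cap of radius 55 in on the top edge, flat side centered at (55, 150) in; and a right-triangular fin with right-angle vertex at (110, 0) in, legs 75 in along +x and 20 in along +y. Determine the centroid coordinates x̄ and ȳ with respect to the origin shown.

x̄ = 57.73 in, ȳ = 93.91 in

Part | A | x̄ᵢ | ȳᵢ | A·x̄ᵢ | A·ȳᵢ
rectangular body | 16500.00 | 55.00 | 75.00 | 907500.00 | 1237500.00
semicircular top | 4751.66 | 55.00 | 173.34 | 261341.24 | 823665.50
triangular fin | 750.00 | 135.00 | 6.67 | 101250.00 | 5000.00
Σ | 22001.66 |  |  | 1270091.24 | 2066165.50
x̄ = 1270091.24 / 22001.66 = 57.73 in
ȳ = 2066165.50 / 22001.66 = 93.91 in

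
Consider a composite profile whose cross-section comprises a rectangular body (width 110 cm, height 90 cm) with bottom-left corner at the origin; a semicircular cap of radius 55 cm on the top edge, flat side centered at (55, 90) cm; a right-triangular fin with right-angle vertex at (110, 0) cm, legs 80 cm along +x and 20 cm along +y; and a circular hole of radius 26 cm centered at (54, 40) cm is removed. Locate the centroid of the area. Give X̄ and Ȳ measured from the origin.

rectangular body: A = 110 × 90 = 9900.00, centroid at (55.00, 45.00).
semicircular top: A = ½π·55² = 4751.66, centroid at (55.00, 113.34).
triangular fin: A = ½·80·20 = 800.00, centroid at (136.67, 6.67).
hole: A = −π·26² = -2123.72, centroid at (54.00, 40.00).
ΣA = 13327.94 cm²
ΣAX̄ = (9900.00)(55.00) + (4751.66)(55.00) + (800.00)(136.67) + (-2123.72)(54.00) = 800493.87 cm³
ΣAȲ = (9900.00)(45.00) + (4751.66)(113.34) + (800.00)(6.67) + (-2123.72)(40.00) = 904450.63 cm³
X̄ = 800493.87 / 13327.94 = 60.06 cm
Ȳ = 904450.63 / 13327.94 = 67.86 cm

X̄ = 60.06 cm, Ȳ = 67.86 cm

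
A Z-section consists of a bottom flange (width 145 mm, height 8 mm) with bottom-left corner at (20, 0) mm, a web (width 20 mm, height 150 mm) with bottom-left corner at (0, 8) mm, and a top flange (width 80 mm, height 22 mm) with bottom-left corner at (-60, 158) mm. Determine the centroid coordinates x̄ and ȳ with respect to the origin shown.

Part | A | x̄ᵢ | ȳᵢ | A·x̄ᵢ | A·ȳᵢ
bottom flange | 1160.00 | 92.50 | 4.00 | 107300.00 | 4640.00
web | 3000.00 | 10.00 | 83.00 | 30000.00 | 249000.00
top flange | 1760.00 | -20.00 | 169.00 | -35200.00 | 297440.00
Σ | 5920.00 |  |  | 102100.00 | 551080.00
x̄ = 102100.00 / 5920.00 = 17.25 mm
ȳ = 551080.00 / 5920.00 = 93.09 mm

x̄ = 17.25 mm, ȳ = 93.09 mm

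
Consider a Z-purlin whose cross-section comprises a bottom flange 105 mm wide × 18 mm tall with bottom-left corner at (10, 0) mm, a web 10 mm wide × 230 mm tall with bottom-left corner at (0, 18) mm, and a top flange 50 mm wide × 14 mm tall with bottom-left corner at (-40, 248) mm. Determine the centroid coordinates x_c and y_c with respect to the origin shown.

x_c = 24.36 mm, y_c = 102.54 mm

Part | A | x̄ᵢ | ȳᵢ | A·x̄ᵢ | A·ȳᵢ
bottom flange | 1890.00 | 62.50 | 9.00 | 118125.00 | 17010.00
web | 2300.00 | 5.00 | 133.00 | 11500.00 | 305900.00
top flange | 700.00 | -15.00 | 255.00 | -10500.00 | 178500.00
Σ | 4890.00 |  |  | 119125.00 | 501410.00
x_c = 119125.00 / 4890.00 = 24.36 mm
y_c = 501410.00 / 4890.00 = 102.54 mm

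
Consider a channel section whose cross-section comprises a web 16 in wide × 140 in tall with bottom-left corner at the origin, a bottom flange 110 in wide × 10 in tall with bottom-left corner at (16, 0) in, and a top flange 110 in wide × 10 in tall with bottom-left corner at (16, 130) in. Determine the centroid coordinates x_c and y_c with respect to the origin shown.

Part | A | x̄ᵢ | ȳᵢ | A·x̄ᵢ | A·ȳᵢ
web | 2240.00 | 8.00 | 70.00 | 17920.00 | 156800.00
bottom flange | 1100.00 | 71.00 | 5.00 | 78100.00 | 5500.00
top flange | 1100.00 | 71.00 | 135.00 | 78100.00 | 148500.00
Σ | 4440.00 |  |  | 174120.00 | 310800.00
x_c = 174120.00 / 4440.00 = 39.22 in
y_c = 310800.00 / 4440.00 = 70.00 in

x_c = 39.22 in, y_c = 70.00 in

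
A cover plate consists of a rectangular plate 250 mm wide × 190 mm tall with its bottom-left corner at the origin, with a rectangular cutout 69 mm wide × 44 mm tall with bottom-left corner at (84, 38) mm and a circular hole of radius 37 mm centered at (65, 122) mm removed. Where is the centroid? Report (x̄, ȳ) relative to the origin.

plate: A = 250 × 190 = 47500.00, centroid at (125.00, 95.00).
hole 1: A = −(69 × 44) = -3036.00, centroid at (118.50, 60.00).
hole 2: A = −π·37² = -4300.84, centroid at (65.00, 122.00).
ΣA = 40163.16 mm²
ΣAx̄ = (47500.00)(125.00) + (-3036.00)(118.50) + (-4300.84)(65.00) = 5298179.38 mm³
ΣAȳ = (47500.00)(95.00) + (-3036.00)(60.00) + (-4300.84)(122.00) = 3805637.48 mm³
x̄ = 5298179.38 / 40163.16 = 131.92 mm
ȳ = 3805637.48 / 40163.16 = 94.75 mm

x̄ = 131.92 mm, ȳ = 94.75 mm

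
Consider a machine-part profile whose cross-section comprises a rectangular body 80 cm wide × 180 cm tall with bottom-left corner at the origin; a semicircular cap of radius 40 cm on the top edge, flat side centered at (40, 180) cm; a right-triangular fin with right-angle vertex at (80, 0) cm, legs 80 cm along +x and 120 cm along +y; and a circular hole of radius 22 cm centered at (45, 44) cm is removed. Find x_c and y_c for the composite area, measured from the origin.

x_c = 55.47 cm, y_c = 94.89 cm

rectangular body: A = 80 × 180 = 14400.00, centroid at (40.00, 90.00).
semicircular top: A = ½π·40² = 2513.27, centroid at (40.00, 196.98).
triangular fin: A = ½·80·120 = 4800.00, centroid at (106.67, 40.00).
hole: A = −π·22² = -1520.53, centroid at (45.00, 44.00).
ΣA = 20192.74 cm²
ΣAx_c = (14400.00)(40.00) + (2513.27)(40.00) + (4800.00)(106.67) + (-1520.53)(45.00) = 1120107.08 cm³
ΣAy_c = (14400.00)(90.00) + (2513.27)(196.98) + (4800.00)(40.00) + (-1520.53)(44.00) = 1916152.65 cm³
x_c = 1120107.08 / 20192.74 = 55.47 cm
y_c = 1916152.65 / 20192.74 = 94.89 cm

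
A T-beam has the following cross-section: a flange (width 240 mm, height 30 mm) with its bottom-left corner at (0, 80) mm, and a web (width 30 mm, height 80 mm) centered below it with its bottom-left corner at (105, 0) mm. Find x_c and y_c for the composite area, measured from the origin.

web: A = 30 × 80 = 2400.00, centroid at (120.00, 40.00).
flange: A = 240 × 30 = 7200.00, centroid at (120.00, 95.00).
ΣA = 9600.00 mm²
ΣAx_c = (2400.00)(120.00) + (7200.00)(120.00) = 1152000.00 mm³
ΣAy_c = (2400.00)(40.00) + (7200.00)(95.00) = 780000.00 mm³
x_c = 1152000.00 / 9600.00 = 120.00 mm
y_c = 780000.00 / 9600.00 = 81.25 mm

x_c = 120.00 mm, y_c = 81.25 mm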